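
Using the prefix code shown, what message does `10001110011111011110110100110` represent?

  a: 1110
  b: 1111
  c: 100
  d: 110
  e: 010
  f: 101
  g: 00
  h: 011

Read left to right; each codeword is recognised as soon as it completes (prefix code):
  100→c | 011→h | 100→c | 1111→b | 101→f | 1110→a | 110→d | 100→c | 110→d
Decoded message: chcbfadcd

chcbfadcd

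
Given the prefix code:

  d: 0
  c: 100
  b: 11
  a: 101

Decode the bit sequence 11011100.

bdbc

Read left to right; each codeword is recognised as soon as it completes (prefix code):
  11→b | 0→d | 11→b | 100→c
Decoded message: bdbc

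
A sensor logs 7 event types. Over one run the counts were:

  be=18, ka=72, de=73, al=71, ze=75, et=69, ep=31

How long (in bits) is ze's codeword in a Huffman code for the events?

Repeatedly merge the two smallest:
merge be(18) and ep(31): 49
merge 49 and et(69): 118
merge al(71) and ka(72): 143
merge de(73) and ze(75): 148
merge 118 and 143: 261
merge 148 and 261: 409
ze sits 2 levels below the root, so its codeword is 2 bits.

2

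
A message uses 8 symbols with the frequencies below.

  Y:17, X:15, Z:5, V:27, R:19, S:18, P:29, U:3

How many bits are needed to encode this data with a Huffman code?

Merge the two smallest weights repeatedly:
combine U(3), Z(5) → 8
combine 8, X(15) → 23
combine Y(17), S(18) → 35
combine R(19), 23 → 42
combine V(27), P(29) → 56
combine 35, 42 → 77
combine 56, 77 → 133
The encoded length is the sum of every internal node's weight: 8 + 23 + 35 + 42 + 56 + 77 + 133 = 374 bits.

374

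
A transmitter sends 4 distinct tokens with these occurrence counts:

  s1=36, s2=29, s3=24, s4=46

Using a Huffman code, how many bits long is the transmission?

270

Merge the two smallest weights repeatedly:
combine s3(24), s2(29) → 53
combine s1(36), s4(46) → 82
combine 53, 82 → 135
The encoded length is the sum of every internal node's weight: 53 + 82 + 135 = 270 bits.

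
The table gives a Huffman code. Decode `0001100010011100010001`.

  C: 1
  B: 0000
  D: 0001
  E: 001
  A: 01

Read left to right; each codeword is recognised as soon as it completes (prefix code):
  0001→D | 1→C | 0001→D | 001→E | 1→C | 1→C | 0001→D | 0001→D
Decoded message: DCDECCDD

DCDECCDD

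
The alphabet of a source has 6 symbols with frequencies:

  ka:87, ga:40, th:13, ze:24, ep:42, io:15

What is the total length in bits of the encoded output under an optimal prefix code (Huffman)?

517

Build the Huffman tree bottom-up:
merge th(13) and io(15): 28
merge ze(24) and 28: 52
merge ga(40) and ep(42): 82
merge 52 and 82: 134
merge ka(87) and 134: 221
Total encoded bits = sum of merged weights = 28 + 52 + 82 + 134 + 221 = 517.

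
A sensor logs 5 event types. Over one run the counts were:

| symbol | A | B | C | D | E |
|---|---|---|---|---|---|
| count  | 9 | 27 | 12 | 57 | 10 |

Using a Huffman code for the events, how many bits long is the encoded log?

Greedily combine the two least-frequent nodes:
combine A(9), E(10) → 19
combine C(12), 19 → 31
combine B(27), 31 → 58
combine D(57), 58 → 115
Total encoded bits = sum of merged weights = 19 + 31 + 58 + 115 = 223.

223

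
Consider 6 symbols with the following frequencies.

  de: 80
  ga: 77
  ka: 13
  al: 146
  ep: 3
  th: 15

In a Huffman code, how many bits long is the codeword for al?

Huffman merges, smallest pair first:
ep(3) + ka(13) → 16
th(15) + 16 → 31
31 + ga(77) → 108
de(80) + 108 → 188
al(146) + 188 → 334
al sits one level below the root: a 1-bit codeword.

1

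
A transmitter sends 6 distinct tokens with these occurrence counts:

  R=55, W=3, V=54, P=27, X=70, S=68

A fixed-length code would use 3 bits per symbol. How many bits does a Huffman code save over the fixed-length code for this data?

163

Fixed-length: 3 bits × 277 symbols = 831 bits.
Huffman merges:
merge W(3) and P(27): 30
merge 30 and V(54): 84
merge R(55) and S(68): 123
merge X(70) and 84: 154
merge 123 and 154: 277
Huffman total = 30 + 84 + 123 + 154 + 277 = 668 bits.
Saving = 831 − 668 = 163 bits.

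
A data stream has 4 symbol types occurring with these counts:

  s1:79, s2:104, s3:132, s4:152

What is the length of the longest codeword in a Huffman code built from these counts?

2

Merge the two lowest-weight nodes at each step:
combine s1(79), s2(104) → 183
combine s3(132), s4(152) → 284
combine 183, 284 → 467
The rarest symbols sit at the bottom; the longest codeword is 2 bits.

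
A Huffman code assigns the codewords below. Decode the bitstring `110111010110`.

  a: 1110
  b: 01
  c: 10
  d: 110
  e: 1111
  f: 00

Read left to right; each codeword is recognised as soon as it completes (prefix code):
  110→d | 1110→a | 10→c | 110→d
Decoded message: dacd

dacd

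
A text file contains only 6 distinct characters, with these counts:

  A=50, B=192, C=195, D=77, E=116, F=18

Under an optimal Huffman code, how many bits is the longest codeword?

Merge the two lowest-weight nodes at each step:
merge F(18) and A(50): 68
merge 68 and D(77): 145
merge E(116) and 145: 261
merge B(192) and C(195): 387
merge 261 and 387: 648
The rarest symbols sit at the bottom; the longest codeword is 4 bits.

4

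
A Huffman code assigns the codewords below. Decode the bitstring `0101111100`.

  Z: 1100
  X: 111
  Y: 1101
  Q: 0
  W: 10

Read left to right; each codeword is recognised as soon as it completes (prefix code):
  0→Q | 10→W | 111→X | 1100→Z
Decoded message: QWXZ

QWXZ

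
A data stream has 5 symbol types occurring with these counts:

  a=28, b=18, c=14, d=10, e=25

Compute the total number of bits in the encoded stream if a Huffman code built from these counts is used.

Merge the two smallest weights repeatedly:
merge d(10) and c(14): 24
merge b(18) and 24: 42
merge e(25) and a(28): 53
merge 42 and 53: 95
Total encoded bits = sum of merged weights = 24 + 42 + 53 + 95 = 214.

214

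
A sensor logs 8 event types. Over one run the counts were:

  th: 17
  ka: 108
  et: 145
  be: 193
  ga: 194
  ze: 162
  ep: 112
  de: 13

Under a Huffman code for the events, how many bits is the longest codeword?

5

Merge the two lowest-weight nodes at each step:
combine de(13), th(17) → 30
combine 30, ka(108) → 138
combine ep(112), 138 → 250
combine et(145), ze(162) → 307
combine be(193), ga(194) → 387
combine 250, 307 → 557
combine 387, 557 → 944
Maximum depth reached is 5.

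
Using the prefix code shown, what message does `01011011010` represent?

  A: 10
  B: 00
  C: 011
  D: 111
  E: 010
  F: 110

EFFA

Read left to right; each codeword is recognised as soon as it completes (prefix code):
  010→E | 110→F | 110→F | 10→A
Decoded message: EFFA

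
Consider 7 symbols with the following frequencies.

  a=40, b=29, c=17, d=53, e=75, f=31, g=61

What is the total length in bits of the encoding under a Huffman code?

Merge the two smallest weights repeatedly:
c(17) + b(29) → 46
f(31) + a(40) → 71
46 + d(53) → 99
g(61) + 71 → 132
e(75) + 99 → 174
132 + 174 → 306
Total encoded bits = sum of merged weights = 46 + 71 + 99 + 132 + 174 + 306 = 828.

828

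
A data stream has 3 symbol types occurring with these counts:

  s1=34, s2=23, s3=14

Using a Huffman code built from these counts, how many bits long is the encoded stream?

Greedily combine the two least-frequent nodes:
s3(14) + s2(23) → 37
s1(34) + 37 → 71
The encoded length is the sum of every internal node's weight: 37 + 71 = 108 bits.

108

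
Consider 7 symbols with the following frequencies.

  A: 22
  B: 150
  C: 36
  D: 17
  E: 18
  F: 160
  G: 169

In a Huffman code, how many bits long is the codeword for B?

Repeatedly merge the two smallest:
combine D(17), E(18) → 35
combine A(22), 35 → 57
combine C(36), 57 → 93
combine 93, B(150) → 243
combine F(160), G(169) → 329
combine 243, 329 → 572
B sits 2 levels below the root, so its codeword is 2 bits.

2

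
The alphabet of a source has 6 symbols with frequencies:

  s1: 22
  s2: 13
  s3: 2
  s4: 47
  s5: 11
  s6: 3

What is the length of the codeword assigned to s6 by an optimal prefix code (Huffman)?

5

Build the tree from the bottom:
s3(2) + s6(3) → 5
5 + s5(11) → 16
s2(13) + 16 → 29
s1(22) + 29 → 51
s4(47) + 51 → 98
s6 sits 5 levels below the root, so its codeword is 5 bits.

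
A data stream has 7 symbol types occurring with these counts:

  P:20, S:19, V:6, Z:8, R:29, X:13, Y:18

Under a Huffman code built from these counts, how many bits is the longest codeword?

4

Merge the two lowest-weight nodes at each step:
merge V(6) and Z(8): 14
merge X(13) and 14: 27
merge Y(18) and S(19): 37
merge P(20) and 27: 47
merge R(29) and 37: 66
merge 47 and 66: 113
Maximum depth reached is 4.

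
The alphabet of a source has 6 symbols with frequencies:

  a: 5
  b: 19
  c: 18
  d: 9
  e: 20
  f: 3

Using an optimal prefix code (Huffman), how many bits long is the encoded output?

Greedily combine the two least-frequent nodes:
combine f(3), a(5) → 8
combine 8, d(9) → 17
combine 17, c(18) → 35
combine b(19), e(20) → 39
combine 35, 39 → 74
The encoded length is the sum of every internal node's weight: 8 + 17 + 35 + 39 + 74 = 173 bits.

173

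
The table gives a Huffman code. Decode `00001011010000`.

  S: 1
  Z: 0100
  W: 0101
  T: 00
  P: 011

Read left to right; each codeword is recognised as soon as it completes (prefix code):
  00→T | 00→T | 1→S | 011→P | 0100→Z | 00→T
Decoded message: TTSPZT

TTSPZT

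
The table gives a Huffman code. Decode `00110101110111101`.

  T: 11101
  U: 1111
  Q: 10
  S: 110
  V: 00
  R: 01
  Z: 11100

VSQTT

Read left to right; each codeword is recognised as soon as it completes (prefix code):
  00→V | 110→S | 10→Q | 11101→T | 11101→T
Decoded message: VSQTT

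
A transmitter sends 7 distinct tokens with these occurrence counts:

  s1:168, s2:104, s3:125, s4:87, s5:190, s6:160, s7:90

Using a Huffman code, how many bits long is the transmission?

2582

Merge the two smallest weights repeatedly:
s4(87) + s7(90) → 177
s2(104) + s3(125) → 229
s6(160) + s1(168) → 328
177 + s5(190) → 367
229 + 328 → 557
367 + 557 → 924
The encoded length is the sum of every internal node's weight: 177 + 229 + 328 + 367 + 557 + 924 = 2582 bits.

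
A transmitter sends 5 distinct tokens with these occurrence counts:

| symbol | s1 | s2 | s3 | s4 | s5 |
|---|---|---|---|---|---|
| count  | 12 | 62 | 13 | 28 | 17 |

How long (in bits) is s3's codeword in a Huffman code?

Repeatedly merge the two smallest:
combine s1(12), s3(13) → 25
combine s5(17), 25 → 42
combine s4(28), 42 → 70
combine s2(62), 70 → 132
The subtree containing s3 is merged 4 times, so code length = 4.

4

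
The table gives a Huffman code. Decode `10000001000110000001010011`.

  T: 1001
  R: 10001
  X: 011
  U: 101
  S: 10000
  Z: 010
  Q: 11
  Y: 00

SYRSYUYQ

Read left to right; each codeword is recognised as soon as it completes (prefix code):
  10000→S | 00→Y | 10001→R | 10000→S | 00→Y | 101→U | 00→Y | 11→Q
Decoded message: SYRSYUYQ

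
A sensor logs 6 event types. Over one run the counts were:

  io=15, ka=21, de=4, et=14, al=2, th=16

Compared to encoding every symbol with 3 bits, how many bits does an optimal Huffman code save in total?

Fixed-length: 3 bits × 72 symbols = 216 bits.
Huffman merges:
merge al(2) and de(4): 6
merge 6 and et(14): 20
merge io(15) and th(16): 31
merge 20 and ka(21): 41
merge 31 and 41: 72
Huffman total = 6 + 20 + 31 + 41 + 72 = 170 bits.
Saving = 216 − 170 = 46 bits.

46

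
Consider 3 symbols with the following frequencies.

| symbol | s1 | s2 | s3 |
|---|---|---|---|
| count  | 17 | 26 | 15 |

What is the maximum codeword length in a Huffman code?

2

Merge the two lowest-weight nodes at each step:
merge s3(15) and s1(17): 32
merge s2(26) and 32: 58
The rarest symbols sit at the bottom; the longest codeword is 2 bits.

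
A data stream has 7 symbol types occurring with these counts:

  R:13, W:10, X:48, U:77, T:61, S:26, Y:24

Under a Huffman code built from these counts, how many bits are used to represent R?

5

Huffman merges, smallest pair first:
W(10) + R(13) → 23
23 + Y(24) → 47
S(26) + 47 → 73
X(48) + T(61) → 109
73 + U(77) → 150
109 + 150 → 259
R's leaf is at depth 5, giving a 5-bit codeword.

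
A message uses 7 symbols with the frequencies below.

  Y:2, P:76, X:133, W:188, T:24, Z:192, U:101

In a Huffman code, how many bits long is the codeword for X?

Huffman merges, smallest pair first:
combine Y(2), T(24) → 26
combine 26, P(76) → 102
combine U(101), 102 → 203
combine X(133), W(188) → 321
combine Z(192), 203 → 395
combine 321, 395 → 716
The subtree containing X is merged 2 times, so code length = 2.

2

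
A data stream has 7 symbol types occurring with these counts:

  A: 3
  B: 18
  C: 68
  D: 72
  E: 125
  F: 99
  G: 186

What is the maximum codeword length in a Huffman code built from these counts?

5

Merge the two lowest-weight nodes at each step:
merge A(3) and B(18): 21
merge 21 and C(68): 89
merge D(72) and 89: 161
merge F(99) and E(125): 224
merge 161 and G(186): 347
merge 224 and 347: 571
The rarest symbols sit at the bottom; the longest codeword is 5 bits.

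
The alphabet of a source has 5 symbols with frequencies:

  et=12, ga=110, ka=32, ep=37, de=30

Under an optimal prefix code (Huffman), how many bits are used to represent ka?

Repeatedly merge the two smallest:
et(12) + de(30) → 42
ka(32) + ep(37) → 69
42 + 69 → 111
ga(110) + 111 → 221
ka sits 3 levels below the root, so its codeword is 3 bits.

3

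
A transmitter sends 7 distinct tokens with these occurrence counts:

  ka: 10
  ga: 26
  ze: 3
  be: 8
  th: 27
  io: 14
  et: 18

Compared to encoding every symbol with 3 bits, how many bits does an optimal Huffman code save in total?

Fixed-length: 3 bits × 106 symbols = 318 bits.
Huffman merges:
merge ze(3) and be(8): 11
merge ka(10) and 11: 21
merge io(14) and et(18): 32
merge 21 and ga(26): 47
merge th(27) and 32: 59
merge 47 and 59: 106
Huffman total = 11 + 21 + 32 + 47 + 59 + 106 = 276 bits.
Saving = 318 − 276 = 42 bits.

42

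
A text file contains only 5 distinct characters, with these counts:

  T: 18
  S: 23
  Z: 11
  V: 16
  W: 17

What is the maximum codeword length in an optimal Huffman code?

3

Merge the two lowest-weight nodes at each step:
merge Z(11) and V(16): 27
merge W(17) and T(18): 35
merge S(23) and 27: 50
merge 35 and 50: 85
Maximum depth reached is 3.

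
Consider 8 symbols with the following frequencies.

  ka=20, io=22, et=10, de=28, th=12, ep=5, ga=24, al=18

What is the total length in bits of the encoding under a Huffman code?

404

Greedily combine the two least-frequent nodes:
combine ep(5), et(10) → 15
combine th(12), 15 → 27
combine al(18), ka(20) → 38
combine io(22), ga(24) → 46
combine 27, de(28) → 55
combine 38, 46 → 84
combine 55, 84 → 139
Total encoded bits = sum of merged weights = 15 + 27 + 38 + 46 + 55 + 84 + 139 = 404.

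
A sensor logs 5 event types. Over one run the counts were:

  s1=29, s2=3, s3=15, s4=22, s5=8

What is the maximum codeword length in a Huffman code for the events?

Merge the two lowest-weight nodes at each step:
s2(3) + s5(8) → 11
11 + s3(15) → 26
s4(22) + 26 → 48
s1(29) + 48 → 77
The first pair merged (s2, s5) ends up deepest, at depth 4.

4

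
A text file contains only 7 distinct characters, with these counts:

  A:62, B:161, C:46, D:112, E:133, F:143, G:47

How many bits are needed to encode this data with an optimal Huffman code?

Greedily combine the two least-frequent nodes:
merge C(46) and G(47): 93
merge A(62) and 93: 155
merge D(112) and E(133): 245
merge F(143) and 155: 298
merge B(161) and 245: 406
merge 298 and 406: 704
The encoded length is the sum of every internal node's weight: 93 + 155 + 245 + 298 + 406 + 704 = 1901 bits.

1901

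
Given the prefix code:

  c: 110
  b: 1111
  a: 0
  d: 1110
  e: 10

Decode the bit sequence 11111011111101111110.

Read left to right; each codeword is recognised as soon as it completes (prefix code):
  1111→b | 10→e | 1111→b | 110→c | 1111→b | 110→c
Decoded message: bebcbc

bebcbc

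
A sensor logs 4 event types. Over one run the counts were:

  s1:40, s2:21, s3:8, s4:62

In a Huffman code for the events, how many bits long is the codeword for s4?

1

Repeatedly merge the two smallest:
combine s3(8), s2(21) → 29
combine 29, s1(40) → 69
combine s4(62), 69 → 131
s4 is merged only at the final step, so code length = 1.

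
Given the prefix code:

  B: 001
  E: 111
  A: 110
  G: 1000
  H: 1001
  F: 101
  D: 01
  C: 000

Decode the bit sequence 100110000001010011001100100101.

HGCFBHHBD

Read left to right; each codeword is recognised as soon as it completes (prefix code):
  1001→H | 1000→G | 000→C | 101→F | 001→B | 1001→H | 1001→H | 001→B | 01→D
Decoded message: HGCFBHHBD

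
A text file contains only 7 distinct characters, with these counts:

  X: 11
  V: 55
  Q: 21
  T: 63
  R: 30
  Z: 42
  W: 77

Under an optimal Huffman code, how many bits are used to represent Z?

Huffman merges, smallest pair first:
combine X(11), Q(21) → 32
combine R(30), 32 → 62
combine Z(42), V(55) → 97
combine 62, T(63) → 125
combine W(77), 97 → 174
combine 125, 174 → 299
Z sits 3 levels below the root, so its codeword is 3 bits.

3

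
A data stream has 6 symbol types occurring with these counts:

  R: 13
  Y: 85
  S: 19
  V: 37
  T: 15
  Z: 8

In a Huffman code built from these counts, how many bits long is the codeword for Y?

Huffman merges, smallest pair first:
Z(8) + R(13) → 21
T(15) + S(19) → 34
21 + 34 → 55
V(37) + 55 → 92
Y(85) + 92 → 177
Y is merged only at the final step, so code length = 1.

1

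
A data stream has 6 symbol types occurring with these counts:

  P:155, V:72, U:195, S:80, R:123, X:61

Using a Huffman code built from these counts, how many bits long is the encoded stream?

1708

Greedily combine the two least-frequent nodes:
X(61) + V(72) → 133
S(80) + R(123) → 203
133 + P(155) → 288
U(195) + 203 → 398
288 + 398 → 686
The encoded length is the sum of every internal node's weight: 133 + 203 + 288 + 398 + 686 = 1708 bits.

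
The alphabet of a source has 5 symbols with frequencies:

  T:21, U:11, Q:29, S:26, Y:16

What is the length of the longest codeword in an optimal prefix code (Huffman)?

Merge the two lowest-weight nodes at each step:
combine U(11), Y(16) → 27
combine T(21), S(26) → 47
combine 27, Q(29) → 56
combine 47, 56 → 103
Maximum depth reached is 3.

3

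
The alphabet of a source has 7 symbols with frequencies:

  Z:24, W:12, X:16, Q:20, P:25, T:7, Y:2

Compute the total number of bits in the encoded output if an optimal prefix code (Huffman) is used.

278

Merge the two smallest weights repeatedly:
combine Y(2), T(7) → 9
combine 9, W(12) → 21
combine X(16), Q(20) → 36
combine 21, Z(24) → 45
combine P(25), 36 → 61
combine 45, 61 → 106
Total encoded bits = sum of merged weights = 9 + 21 + 36 + 45 + 61 + 106 = 278.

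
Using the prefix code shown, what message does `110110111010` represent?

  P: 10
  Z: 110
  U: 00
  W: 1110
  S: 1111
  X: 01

ZZWP

Read left to right; each codeword is recognised as soon as it completes (prefix code):
  110→Z | 110→Z | 1110→W | 10→P
Decoded message: ZZWP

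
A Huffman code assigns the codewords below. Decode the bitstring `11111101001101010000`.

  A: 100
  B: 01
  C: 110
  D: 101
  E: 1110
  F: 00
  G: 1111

GCACDFF

Read left to right; each codeword is recognised as soon as it completes (prefix code):
  1111→G | 110→C | 100→A | 110→C | 101→D | 00→F | 00→F
Decoded message: GCACDFF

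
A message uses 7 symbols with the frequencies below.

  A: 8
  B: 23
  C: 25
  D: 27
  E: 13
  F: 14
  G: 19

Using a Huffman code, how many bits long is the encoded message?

Greedily combine the two least-frequent nodes:
merge A(8) and E(13): 21
merge F(14) and G(19): 33
merge 21 and B(23): 44
merge C(25) and D(27): 52
merge 33 and 44: 77
merge 52 and 77: 129
Total encoded bits = sum of merged weights = 21 + 33 + 44 + 52 + 77 + 129 = 356.

356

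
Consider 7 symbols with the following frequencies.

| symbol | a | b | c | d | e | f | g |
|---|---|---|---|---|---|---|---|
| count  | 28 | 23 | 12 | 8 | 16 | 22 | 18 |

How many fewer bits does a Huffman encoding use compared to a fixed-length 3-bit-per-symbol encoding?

31

Fixed-length: 3 bits × 127 symbols = 381 bits.
Huffman merges:
d(8) + c(12) → 20
e(16) + g(18) → 34
20 + f(22) → 42
b(23) + a(28) → 51
34 + 42 → 76
51 + 76 → 127
Huffman total = 20 + 34 + 42 + 51 + 76 + 127 = 350 bits.
Saving = 381 − 350 = 31 bits.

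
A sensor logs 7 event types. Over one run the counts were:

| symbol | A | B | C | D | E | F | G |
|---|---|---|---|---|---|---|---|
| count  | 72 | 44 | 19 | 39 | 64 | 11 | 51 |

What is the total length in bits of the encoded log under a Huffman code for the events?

794

Merge the two smallest weights repeatedly:
combine F(11), C(19) → 30
combine 30, D(39) → 69
combine B(44), G(51) → 95
combine E(64), 69 → 133
combine A(72), 95 → 167
combine 133, 167 → 300
The encoded length is the sum of every internal node's weight: 30 + 69 + 95 + 133 + 167 + 300 = 794 bits.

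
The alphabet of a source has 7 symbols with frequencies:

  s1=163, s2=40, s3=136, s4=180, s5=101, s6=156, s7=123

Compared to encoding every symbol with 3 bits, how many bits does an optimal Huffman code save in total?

Fixed-length: 3 bits × 899 symbols = 2697 bits.
Huffman merges:
merge s2(40) and s5(101): 141
merge s7(123) and s3(136): 259
merge 141 and s6(156): 297
merge s1(163) and s4(180): 343
merge 259 and 297: 556
merge 343 and 556: 899
Huffman total = 141 + 259 + 297 + 343 + 556 + 899 = 2495 bits.
Saving = 2697 − 2495 = 202 bits.

202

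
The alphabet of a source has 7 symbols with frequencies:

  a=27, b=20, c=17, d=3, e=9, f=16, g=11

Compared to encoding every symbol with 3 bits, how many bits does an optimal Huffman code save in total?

35

Fixed-length: 3 bits × 103 symbols = 309 bits.
Huffman merges:
merge d(3) and e(9): 12
merge g(11) and 12: 23
merge f(16) and c(17): 33
merge b(20) and 23: 43
merge a(27) and 33: 60
merge 43 and 60: 103
Huffman total = 12 + 23 + 33 + 43 + 60 + 103 = 274 bits.
Saving = 309 − 274 = 35 bits.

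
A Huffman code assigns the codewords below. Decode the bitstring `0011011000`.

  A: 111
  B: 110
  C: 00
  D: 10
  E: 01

CBBC

Read left to right; each codeword is recognised as soon as it completes (prefix code):
  00→C | 110→B | 110→B | 00→C
Decoded message: CBBC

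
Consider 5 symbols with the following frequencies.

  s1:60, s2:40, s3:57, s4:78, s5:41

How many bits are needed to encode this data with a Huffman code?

Merge the two smallest weights repeatedly:
merge s2(40) and s5(41): 81
merge s3(57) and s1(60): 117
merge s4(78) and 81: 159
merge 117 and 159: 276
Total encoded bits = sum of merged weights = 81 + 117 + 159 + 276 = 633.

633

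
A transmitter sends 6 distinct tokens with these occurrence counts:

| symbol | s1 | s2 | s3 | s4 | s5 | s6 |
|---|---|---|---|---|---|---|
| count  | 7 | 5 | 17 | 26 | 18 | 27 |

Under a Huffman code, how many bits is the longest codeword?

Merge the two lowest-weight nodes at each step:
combine s2(5), s1(7) → 12
combine 12, s3(17) → 29
combine s5(18), s4(26) → 44
combine s6(27), 29 → 56
combine 44, 56 → 100
The first pair merged (s2, s1) ends up deepest, at depth 4.

4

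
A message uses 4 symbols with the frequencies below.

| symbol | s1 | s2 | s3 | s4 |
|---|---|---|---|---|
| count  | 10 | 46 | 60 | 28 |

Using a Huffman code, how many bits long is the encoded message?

Merge the two smallest weights repeatedly:
merge s1(10) and s4(28): 38
merge 38 and s2(46): 84
merge s3(60) and 84: 144
The encoded length is the sum of every internal node's weight: 38 + 84 + 144 = 266 bits.

266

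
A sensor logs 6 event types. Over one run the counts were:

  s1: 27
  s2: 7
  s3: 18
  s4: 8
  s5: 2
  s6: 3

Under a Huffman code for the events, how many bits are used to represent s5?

Repeatedly merge the two smallest:
merge s5(2) and s6(3): 5
merge 5 and s2(7): 12
merge s4(8) and 12: 20
merge s3(18) and 20: 38
merge s1(27) and 38: 65
s5 sits 5 levels below the root, so its codeword is 5 bits.

5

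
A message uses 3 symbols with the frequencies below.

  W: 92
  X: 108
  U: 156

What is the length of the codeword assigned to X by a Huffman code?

Huffman merges, smallest pair first:
combine W(92), X(108) → 200
combine U(156), 200 → 356
X sits 2 levels below the root, so its codeword is 2 bits.

2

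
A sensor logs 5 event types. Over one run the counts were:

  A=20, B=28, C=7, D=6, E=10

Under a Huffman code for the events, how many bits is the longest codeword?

Merge the two lowest-weight nodes at each step:
merge D(6) and C(7): 13
merge E(10) and 13: 23
merge A(20) and 23: 43
merge B(28) and 43: 71
The first pair merged (D, C) ends up deepest, at depth 4.

4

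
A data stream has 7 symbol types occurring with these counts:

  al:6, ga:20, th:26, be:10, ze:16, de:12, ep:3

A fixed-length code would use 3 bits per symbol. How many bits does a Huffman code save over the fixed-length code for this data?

37

Fixed-length: 3 bits × 93 symbols = 279 bits.
Huffman merges:
combine ep(3), al(6) → 9
combine 9, be(10) → 19
combine de(12), ze(16) → 28
combine 19, ga(20) → 39
combine th(26), 28 → 54
combine 39, 54 → 93
Huffman total = 9 + 19 + 28 + 39 + 54 + 93 = 242 bits.
Saving = 279 − 242 = 37 bits.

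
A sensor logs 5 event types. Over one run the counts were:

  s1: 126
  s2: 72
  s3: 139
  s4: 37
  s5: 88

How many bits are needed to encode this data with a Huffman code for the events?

Merge the two smallest weights repeatedly:
combine s4(37), s2(72) → 109
combine s5(88), 109 → 197
combine s1(126), s3(139) → 265
combine 197, 265 → 462
Total encoded bits = sum of merged weights = 109 + 197 + 265 + 462 = 1033.

1033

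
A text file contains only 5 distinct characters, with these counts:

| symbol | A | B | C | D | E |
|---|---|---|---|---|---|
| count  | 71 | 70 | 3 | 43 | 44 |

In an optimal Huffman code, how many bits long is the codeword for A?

Huffman merges, smallest pair first:
combine C(3), D(43) → 46
combine E(44), 46 → 90
combine B(70), A(71) → 141
combine 90, 141 → 231
A's leaf is at depth 2, giving a 2-bit codeword.

2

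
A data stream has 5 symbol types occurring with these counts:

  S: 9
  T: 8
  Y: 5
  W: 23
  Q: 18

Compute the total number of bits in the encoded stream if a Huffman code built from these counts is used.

138

Merge the two smallest weights repeatedly:
merge Y(5) and T(8): 13
merge S(9) and 13: 22
merge Q(18) and 22: 40
merge W(23) and 40: 63
Total encoded bits = sum of merged weights = 13 + 22 + 40 + 63 = 138.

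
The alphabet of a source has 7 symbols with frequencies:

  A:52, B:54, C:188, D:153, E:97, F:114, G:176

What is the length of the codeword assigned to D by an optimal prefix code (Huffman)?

3

Build the tree from the bottom:
merge A(52) and B(54): 106
merge E(97) and 106: 203
merge F(114) and D(153): 267
merge G(176) and C(188): 364
merge 203 and 267: 470
merge 364 and 470: 834
The subtree containing D is merged 3 times, so code length = 3.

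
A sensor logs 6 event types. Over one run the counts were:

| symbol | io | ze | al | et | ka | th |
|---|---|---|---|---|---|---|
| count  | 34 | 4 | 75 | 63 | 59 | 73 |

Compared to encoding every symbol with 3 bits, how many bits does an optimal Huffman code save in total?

173

Fixed-length: 3 bits × 308 symbols = 924 bits.
Huffman merges:
combine ze(4), io(34) → 38
combine 38, ka(59) → 97
combine et(63), th(73) → 136
combine al(75), 97 → 172
combine 136, 172 → 308
Huffman total = 38 + 97 + 136 + 172 + 308 = 751 bits.
Saving = 924 − 751 = 173 bits.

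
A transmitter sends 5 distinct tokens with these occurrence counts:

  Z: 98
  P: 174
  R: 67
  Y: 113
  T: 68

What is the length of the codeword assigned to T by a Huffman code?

3

Build the tree from the bottom:
merge R(67) and T(68): 135
merge Z(98) and Y(113): 211
merge 135 and P(174): 309
merge 211 and 309: 520
T's leaf is at depth 3, giving a 3-bit codeword.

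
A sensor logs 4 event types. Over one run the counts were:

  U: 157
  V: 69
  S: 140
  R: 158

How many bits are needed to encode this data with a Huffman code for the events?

1048

Build the Huffman tree bottom-up:
combine V(69), S(140) → 209
combine U(157), R(158) → 315
combine 209, 315 → 524
Total encoded bits = sum of merged weights = 209 + 315 + 524 = 1048.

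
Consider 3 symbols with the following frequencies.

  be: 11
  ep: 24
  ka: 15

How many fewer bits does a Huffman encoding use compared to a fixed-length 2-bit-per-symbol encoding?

24

Fixed-length: 2 bits × 50 symbols = 100 bits.
Huffman merges:
be(11) + ka(15) → 26
ep(24) + 26 → 50
Huffman total = 26 + 50 = 76 bits.
Saving = 100 − 76 = 24 bits.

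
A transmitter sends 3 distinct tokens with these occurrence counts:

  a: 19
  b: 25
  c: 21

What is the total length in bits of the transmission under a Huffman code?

105

Greedily combine the two least-frequent nodes:
combine a(19), c(21) → 40
combine b(25), 40 → 65
Total encoded bits = sum of merged weights = 40 + 65 = 105.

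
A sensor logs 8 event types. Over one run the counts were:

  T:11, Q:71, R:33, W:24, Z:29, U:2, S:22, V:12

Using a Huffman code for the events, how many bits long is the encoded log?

Merge the two smallest weights repeatedly:
merge U(2) and T(11): 13
merge V(12) and 13: 25
merge S(22) and W(24): 46
merge 25 and Z(29): 54
merge R(33) and 46: 79
merge 54 and Q(71): 125
merge 79 and 125: 204
Each symbol's bit-cost is frequency × depth; summing gives 546 bits (equivalently 13 + 25 + 46 + 54 + 79 + 125 + 204).

546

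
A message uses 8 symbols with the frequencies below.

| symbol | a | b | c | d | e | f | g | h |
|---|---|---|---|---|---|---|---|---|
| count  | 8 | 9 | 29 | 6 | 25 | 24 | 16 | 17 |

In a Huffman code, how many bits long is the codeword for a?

Build the tree from the bottom:
d(6) + a(8) → 14
b(9) + 14 → 23
g(16) + h(17) → 33
23 + f(24) → 47
e(25) + c(29) → 54
33 + 47 → 80
54 + 80 → 134
The subtree containing a is merged 5 times, so code length = 5.

5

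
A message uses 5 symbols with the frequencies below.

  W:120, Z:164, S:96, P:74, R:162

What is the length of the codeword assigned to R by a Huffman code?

Repeatedly merge the two smallest:
combine P(74), S(96) → 170
combine W(120), R(162) → 282
combine Z(164), 170 → 334
combine 282, 334 → 616
The subtree containing R is merged 2 times, so code length = 2.

2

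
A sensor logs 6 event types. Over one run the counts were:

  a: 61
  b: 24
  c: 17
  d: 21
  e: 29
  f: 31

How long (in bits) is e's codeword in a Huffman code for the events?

Huffman merges, smallest pair first:
merge c(17) and d(21): 38
merge b(24) and e(29): 53
merge f(31) and 38: 69
merge 53 and a(61): 114
merge 69 and 114: 183
e's leaf is at depth 3, giving a 3-bit codeword.

3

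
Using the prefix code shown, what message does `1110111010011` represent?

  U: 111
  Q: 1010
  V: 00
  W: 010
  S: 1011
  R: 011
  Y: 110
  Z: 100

Read left to right; each codeword is recognised as soon as it completes (prefix code):
  111→U | 011→R | 1010→Q | 011→R
Decoded message: URQR

URQR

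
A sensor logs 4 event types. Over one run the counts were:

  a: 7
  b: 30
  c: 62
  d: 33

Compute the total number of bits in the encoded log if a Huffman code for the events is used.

239

Greedily combine the two least-frequent nodes:
combine a(7), b(30) → 37
combine d(33), 37 → 70
combine c(62), 70 → 132
Each symbol's bit-cost is frequency × depth; summing gives 239 bits (equivalently 37 + 70 + 132).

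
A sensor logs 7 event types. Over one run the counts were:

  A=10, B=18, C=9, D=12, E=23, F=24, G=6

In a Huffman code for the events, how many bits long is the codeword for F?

2

Repeatedly merge the two smallest:
G(6) + C(9) → 15
A(10) + D(12) → 22
15 + B(18) → 33
22 + E(23) → 45
F(24) + 33 → 57
45 + 57 → 102
F's leaf is at depth 2, giving a 2-bit codeword.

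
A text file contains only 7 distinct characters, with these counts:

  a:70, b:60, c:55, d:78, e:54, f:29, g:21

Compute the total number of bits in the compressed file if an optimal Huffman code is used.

1003

Merge the two smallest weights repeatedly:
merge g(21) and f(29): 50
merge 50 and e(54): 104
merge c(55) and b(60): 115
merge a(70) and d(78): 148
merge 104 and 115: 219
merge 148 and 219: 367
Total encoded bits = sum of merged weights = 50 + 104 + 115 + 148 + 219 + 367 = 1003.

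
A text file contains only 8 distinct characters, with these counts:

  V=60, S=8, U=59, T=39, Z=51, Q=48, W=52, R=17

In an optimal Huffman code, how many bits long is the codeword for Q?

Huffman merges, smallest pair first:
S(8) + R(17) → 25
25 + T(39) → 64
Q(48) + Z(51) → 99
W(52) + U(59) → 111
V(60) + 64 → 124
99 + 111 → 210
124 + 210 → 334
Q's leaf is at depth 3, giving a 3-bit codeword.

3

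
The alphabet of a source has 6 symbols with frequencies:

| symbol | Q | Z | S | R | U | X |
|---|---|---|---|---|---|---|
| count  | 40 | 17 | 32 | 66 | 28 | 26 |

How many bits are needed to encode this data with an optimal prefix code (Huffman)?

521

Build the Huffman tree bottom-up:
Z(17) + X(26) → 43
U(28) + S(32) → 60
Q(40) + 43 → 83
60 + R(66) → 126
83 + 126 → 209
Total encoded bits = sum of merged weights = 43 + 60 + 83 + 126 + 209 = 521.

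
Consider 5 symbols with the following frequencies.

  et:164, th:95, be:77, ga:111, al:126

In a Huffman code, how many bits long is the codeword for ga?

Huffman merges, smallest pair first:
combine be(77), th(95) → 172
combine ga(111), al(126) → 237
combine et(164), 172 → 336
combine 237, 336 → 573
ga sits 2 levels below the root, so its codeword is 2 bits.

2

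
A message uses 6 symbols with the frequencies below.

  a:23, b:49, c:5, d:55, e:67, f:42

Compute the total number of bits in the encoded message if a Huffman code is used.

Merge the two smallest weights repeatedly:
c(5) + a(23) → 28
28 + f(42) → 70
b(49) + d(55) → 104
e(67) + 70 → 137
104 + 137 → 241
Each symbol's bit-cost is frequency × depth; summing gives 580 bits (equivalently 28 + 70 + 104 + 137 + 241).

580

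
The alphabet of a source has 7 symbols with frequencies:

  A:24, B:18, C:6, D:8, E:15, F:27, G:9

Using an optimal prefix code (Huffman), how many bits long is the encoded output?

284

Merge the two smallest weights repeatedly:
C(6) + D(8) → 14
G(9) + 14 → 23
E(15) + B(18) → 33
23 + A(24) → 47
F(27) + 33 → 60
47 + 60 → 107
The encoded length is the sum of every internal node's weight: 14 + 23 + 33 + 47 + 60 + 107 = 284 bits.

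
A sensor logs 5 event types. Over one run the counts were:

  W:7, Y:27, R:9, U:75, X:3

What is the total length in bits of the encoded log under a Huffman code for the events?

196

Greedily combine the two least-frequent nodes:
merge X(3) and W(7): 10
merge R(9) and 10: 19
merge 19 and Y(27): 46
merge 46 and U(75): 121
Each symbol's bit-cost is frequency × depth; summing gives 196 bits (equivalently 10 + 19 + 46 + 121).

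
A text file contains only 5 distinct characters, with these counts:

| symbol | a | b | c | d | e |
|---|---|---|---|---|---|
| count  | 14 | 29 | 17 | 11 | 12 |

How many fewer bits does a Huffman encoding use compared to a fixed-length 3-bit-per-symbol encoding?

Fixed-length: 3 bits × 83 symbols = 249 bits.
Huffman merges:
merge d(11) and e(12): 23
merge a(14) and c(17): 31
merge 23 and b(29): 52
merge 31 and 52: 83
Huffman total = 23 + 31 + 52 + 83 = 189 bits.
Saving = 249 − 189 = 60 bits.

60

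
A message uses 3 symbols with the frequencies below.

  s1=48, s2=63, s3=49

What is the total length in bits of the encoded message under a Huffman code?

Merge the two smallest weights repeatedly:
merge s1(48) and s3(49): 97
merge s2(63) and 97: 160
The encoded length is the sum of every internal node's weight: 97 + 160 = 257 bits.

257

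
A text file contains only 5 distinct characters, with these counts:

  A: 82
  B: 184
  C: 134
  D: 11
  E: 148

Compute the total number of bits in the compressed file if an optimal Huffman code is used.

Greedily combine the two least-frequent nodes:
D(11) + A(82) → 93
93 + C(134) → 227
E(148) + B(184) → 332
227 + 332 → 559
The encoded length is the sum of every internal node's weight: 93 + 227 + 332 + 559 = 1211 bits.

1211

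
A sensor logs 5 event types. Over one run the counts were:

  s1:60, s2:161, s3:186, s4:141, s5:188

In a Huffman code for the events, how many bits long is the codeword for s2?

Repeatedly merge the two smallest:
merge s1(60) and s4(141): 201
merge s2(161) and s3(186): 347
merge s5(188) and 201: 389
merge 347 and 389: 736
s2 sits 2 levels below the root, so its codeword is 2 bits.

2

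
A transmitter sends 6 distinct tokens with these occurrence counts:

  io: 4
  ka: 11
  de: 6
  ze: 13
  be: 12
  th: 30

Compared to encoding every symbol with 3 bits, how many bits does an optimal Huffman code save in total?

50

Fixed-length: 3 bits × 76 symbols = 228 bits.
Huffman merges:
io(4) + de(6) → 10
10 + ka(11) → 21
be(12) + ze(13) → 25
21 + 25 → 46
th(30) + 46 → 76
Huffman total = 10 + 21 + 25 + 46 + 76 = 178 bits.
Saving = 228 − 178 = 50 bits.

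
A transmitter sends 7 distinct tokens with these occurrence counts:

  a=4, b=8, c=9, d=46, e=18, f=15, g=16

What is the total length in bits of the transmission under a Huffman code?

289

Greedily combine the two least-frequent nodes:
a(4) + b(8) → 12
c(9) + 12 → 21
f(15) + g(16) → 31
e(18) + 21 → 39
31 + 39 → 70
d(46) + 70 → 116
Total encoded bits = sum of merged weights = 12 + 21 + 31 + 39 + 70 + 116 = 289.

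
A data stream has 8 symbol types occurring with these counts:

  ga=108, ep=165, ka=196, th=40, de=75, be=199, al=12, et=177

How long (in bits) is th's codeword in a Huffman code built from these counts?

5

Build the tree from the bottom:
merge al(12) and th(40): 52
merge 52 and de(75): 127
merge ga(108) and 127: 235
merge ep(165) and et(177): 342
merge ka(196) and be(199): 395
merge 235 and 342: 577
merge 395 and 577: 972
th sits 5 levels below the root, so its codeword is 5 bits.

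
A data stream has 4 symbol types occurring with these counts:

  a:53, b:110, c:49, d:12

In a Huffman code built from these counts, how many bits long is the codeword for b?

1

Build the tree from the bottom:
combine d(12), c(49) → 61
combine a(53), 61 → 114
combine b(110), 114 → 224
b is a child of the root — depth 1, so its codeword is a single bit.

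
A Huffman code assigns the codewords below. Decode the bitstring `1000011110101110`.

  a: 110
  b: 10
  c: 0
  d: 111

Read left to right; each codeword is recognised as soon as it completes (prefix code):
  10→b | 0→c | 0→c | 0→c | 111→d | 10→b | 10→b | 111→d | 0→c
Decoded message: bcccdbbdc

bcccdbbdc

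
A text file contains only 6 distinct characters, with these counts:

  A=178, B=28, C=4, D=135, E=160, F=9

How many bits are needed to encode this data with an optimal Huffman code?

1080

Build the Huffman tree bottom-up:
C(4) + F(9) → 13
13 + B(28) → 41
41 + D(135) → 176
E(160) + 176 → 336
A(178) + 336 → 514
Each symbol's bit-cost is frequency × depth; summing gives 1080 bits (equivalently 13 + 41 + 176 + 336 + 514).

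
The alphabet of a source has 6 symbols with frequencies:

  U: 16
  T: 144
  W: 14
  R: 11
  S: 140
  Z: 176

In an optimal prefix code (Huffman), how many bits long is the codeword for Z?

Huffman merges, smallest pair first:
merge R(11) and W(14): 25
merge U(16) and 25: 41
merge 41 and S(140): 181
merge T(144) and Z(176): 320
merge 181 and 320: 501
The subtree containing Z is merged 2 times, so code length = 2.

2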